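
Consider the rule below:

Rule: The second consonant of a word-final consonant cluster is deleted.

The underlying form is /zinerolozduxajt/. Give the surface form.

zinerolozduxaj

/t/ is the second consonant of a word-final cluster /jt/, so it deletes.
Surface form: [zinerolozduxaj].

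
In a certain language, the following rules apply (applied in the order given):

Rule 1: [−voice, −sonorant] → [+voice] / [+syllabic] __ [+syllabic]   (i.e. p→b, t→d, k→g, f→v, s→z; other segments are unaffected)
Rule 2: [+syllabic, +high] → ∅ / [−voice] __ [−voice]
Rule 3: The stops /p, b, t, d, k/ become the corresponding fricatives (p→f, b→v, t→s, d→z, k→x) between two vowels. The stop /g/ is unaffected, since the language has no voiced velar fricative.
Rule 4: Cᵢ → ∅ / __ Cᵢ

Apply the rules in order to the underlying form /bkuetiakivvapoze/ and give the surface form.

bkueziagivavoze

Rule 1 (intervocalic voicing): /t/ is a voiceless obstruent between vowels /e/ and /i/, so it voices to [d]. /k/ is a voiceless obstruent between vowels /a/ and /i/, so it voices to [g]. /p/ is a voiceless obstruent between vowels /a/ and /o/, so it voices to [b]. /bkuetiakivvapoze/ → bkuediagivvaboze.
Rule 2 (high vowel syncope): no segment meets the environment; /bkuediagivvaboze/ is unchanged.
Rule 3 (intervocalic spirantization): /d/ is a stop between vowels /e/ and /i/, so it spirantizes to the fricative [z]. /b/ is a stop between vowels /a/ and /o/, so it spirantizes to the fricative [v]. /bkuediagivvaboze/ → bkueziagivvavoze.
Rule 4 (degemination): /vv/ is a geminate; the first /v/ deletes. /bkueziagivvavoze/ → bkueziagivavoze.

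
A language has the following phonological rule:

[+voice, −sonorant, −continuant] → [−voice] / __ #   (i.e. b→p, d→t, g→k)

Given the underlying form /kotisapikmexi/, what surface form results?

kotisapikmexi

No segment of /kotisapikmexi/ meets the structural description of the rule, so the form surfaces unchanged.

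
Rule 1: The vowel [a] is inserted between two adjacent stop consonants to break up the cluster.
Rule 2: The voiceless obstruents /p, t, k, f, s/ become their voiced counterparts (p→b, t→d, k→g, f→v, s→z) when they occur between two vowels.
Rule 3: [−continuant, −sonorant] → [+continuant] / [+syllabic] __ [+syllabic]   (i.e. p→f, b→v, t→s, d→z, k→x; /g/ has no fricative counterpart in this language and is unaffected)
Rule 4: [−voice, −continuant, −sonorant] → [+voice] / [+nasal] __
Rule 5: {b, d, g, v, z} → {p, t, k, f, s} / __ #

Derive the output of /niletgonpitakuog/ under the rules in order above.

nilezagonbizaguok

Rule 1 (stop-cluster a-epenthesis): /t/ and /g/ form a stop–stop cluster, so [a] is inserted between them. /niletgonpitakuog/ → niletagonpitakuog.
Rule 2 (intervocalic voicing): /t/ is a voiceless obstruent between vowels /e/ and /a/, so it voices to [d]. /t/ is a voiceless obstruent between vowels /i/ and /a/, so it voices to [d]. /k/ is a voiceless obstruent between vowels /a/ and /u/, so it voices to [g]. /niletagonpitakuog/ → niledagonpidaguog.
Rule 3 (intervocalic spirantization): /d/ is a stop between vowels /e/ and /a/, so it spirantizes to the fricative [z]. /d/ is a stop between vowels /i/ and /a/, so it spirantizes to the fricative [z]. /niledagonpidaguog/ → nilezagonpizaguog.
Rule 4 (post-nasal voicing): /p/ is a voiceless stop immediately after the nasal /n/, so it voices to [b]. /nilezagonpizaguog/ → nilezagonbizaguog.
Rule 5 (final devoicing): /g/ is a voiced obstruent in word-final position, so it devoices to [k]. /nilezagonbizaguog/ → nilezagonbizaguok.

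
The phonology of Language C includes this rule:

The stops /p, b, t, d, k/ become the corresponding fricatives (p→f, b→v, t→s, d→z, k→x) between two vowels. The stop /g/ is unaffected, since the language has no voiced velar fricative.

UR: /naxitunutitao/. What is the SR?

/t/ is a stop between vowels /i/ and /u/, so it spirantizes to the fricative [s].
/t/ is a stop between vowels /u/ and /i/, so it spirantizes to the fricative [s].
/t/ is a stop between vowels /i/ and /a/, so it spirantizes to the fricative [s].
Surface form: [naxisunusisao].

naxisunusisao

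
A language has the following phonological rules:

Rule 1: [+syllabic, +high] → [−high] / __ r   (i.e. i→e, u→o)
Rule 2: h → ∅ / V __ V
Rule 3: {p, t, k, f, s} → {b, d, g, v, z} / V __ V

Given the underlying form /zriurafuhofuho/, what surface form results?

zrioravuovuo

Rule 1 (pre-rhotic lowering): /u/ is a high vowel immediately before /r/, so it lowers to [o]. /zriurafuhofuho/ → zriorafuhofuho.
Rule 2 (intervocalic h-deletion): /h/ occurs between vowels /u/ and /o/, so it deletes. /h/ occurs between vowels /u/ and /o/, so it deletes. /zriorafuhofuho/ → zriorafuofuo.
Rule 3 (intervocalic voicing): /f/ is a voiceless obstruent between vowels /a/ and /u/, so it voices to [v]. /f/ is a voiceless obstruent between vowels /o/ and /u/, so it voices to [v]. /zriorafuofuo/ → zrioravuovuo.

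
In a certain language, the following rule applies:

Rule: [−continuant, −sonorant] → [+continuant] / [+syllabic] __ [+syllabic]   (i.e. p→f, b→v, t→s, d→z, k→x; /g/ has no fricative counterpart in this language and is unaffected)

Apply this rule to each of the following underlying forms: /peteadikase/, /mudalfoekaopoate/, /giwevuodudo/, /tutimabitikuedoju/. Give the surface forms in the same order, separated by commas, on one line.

/peteadikase/: /t/ is a stop between vowels /e/ and /e/, so it spirantizes to the fricative [s]. /d/ is a stop between vowels /a/ and /i/, so it spirantizes to the fricative [z]. /k/ is a stop between vowels /i/ and /a/, so it spirantizes to the fricative [x]. → [peseazixase].
/mudalfoekaopoate/: /d/ is a stop between vowels /u/ and /a/, so it spirantizes to the fricative [z]. /k/ is a stop between vowels /e/ and /a/, so it spirantizes to the fricative [x]. /p/ is a stop between vowels /o/ and /o/, so it spirantizes to the fricative [f]. /t/ is a stop between vowels /a/ and /e/, so it spirantizes to the fricative [s]. → [muzalfoexaofoase].
/giwevuodudo/: /d/ is a stop between vowels /o/ and /u/, so it spirantizes to the fricative [z]. /d/ is a stop between vowels /u/ and /o/, so it spirantizes to the fricative [z]. → [giwevuozuzo].
/tutimabitikuedoju/: /t/ is a stop between vowels /u/ and /i/, so it spirantizes to the fricative [s]. /b/ is a stop between vowels /a/ and /i/, so it spirantizes to the fricative [v]. /t/ is a stop between vowels /i/ and /i/, so it spirantizes to the fricative [s]. /k/ is a stop between vowels /i/ and /u/, so it spirantizes to the fricative [x]. /d/ is a stop between vowels /e/ and /o/, so it spirantizes to the fricative [z]. → [tusimavisixuezoju].

peseazixase, muzalfoexaofoase, giwevuozuzo, tusimavisixuezoju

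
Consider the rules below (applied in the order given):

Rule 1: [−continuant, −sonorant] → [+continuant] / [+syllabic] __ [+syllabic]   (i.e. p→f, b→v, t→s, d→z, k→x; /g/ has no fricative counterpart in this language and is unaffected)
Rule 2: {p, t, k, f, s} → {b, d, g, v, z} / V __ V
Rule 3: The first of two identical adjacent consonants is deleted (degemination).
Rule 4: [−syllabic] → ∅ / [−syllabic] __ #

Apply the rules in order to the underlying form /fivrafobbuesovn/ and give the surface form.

Rule 1 (intervocalic spirantization): no segment meets the environment; /fivrafobbuesovn/ is unchanged.
Rule 2 (intervocalic voicing): /f/ is a voiceless obstruent between vowels /a/ and /o/, so it voices to [v]. /s/ is a voiceless obstruent between vowels /e/ and /o/, so it voices to [z]. /fivrafobbuesovn/ → fivravobbuezovn.
Rule 3 (degemination): /bb/ is a geminate; the first /b/ deletes. /fivravobbuezovn/ → fivravobuezovn.
Rule 4 (final cluster simplification): /n/ is the second consonant of a word-final cluster /vn/, so it deletes. /fivravobuezovn/ → fivravobuezov.

fivravobuezov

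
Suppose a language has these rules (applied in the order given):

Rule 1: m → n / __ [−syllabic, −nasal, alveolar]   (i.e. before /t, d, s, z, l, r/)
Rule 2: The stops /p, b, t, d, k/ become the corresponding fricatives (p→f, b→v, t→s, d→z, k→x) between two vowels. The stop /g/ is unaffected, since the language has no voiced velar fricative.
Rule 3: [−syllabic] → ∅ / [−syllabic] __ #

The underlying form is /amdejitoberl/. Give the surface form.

Rule 1 (nasal place assimilation): /m/ precedes the alveolar consonant /d/, so it assimilates in place to [n]. /amdejitoberl/ → andejitoberl.
Rule 2 (intervocalic spirantization): /t/ is a stop between vowels /i/ and /o/, so it spirantizes to the fricative [s]. /b/ is a stop between vowels /o/ and /e/, so it spirantizes to the fricative [v]. /andejitoberl/ → andejisoverl.
Rule 3 (final cluster simplification): /l/ is the second consonant of a word-final cluster /rl/, so it deletes. /andejisoverl/ → andejisover.

andejisover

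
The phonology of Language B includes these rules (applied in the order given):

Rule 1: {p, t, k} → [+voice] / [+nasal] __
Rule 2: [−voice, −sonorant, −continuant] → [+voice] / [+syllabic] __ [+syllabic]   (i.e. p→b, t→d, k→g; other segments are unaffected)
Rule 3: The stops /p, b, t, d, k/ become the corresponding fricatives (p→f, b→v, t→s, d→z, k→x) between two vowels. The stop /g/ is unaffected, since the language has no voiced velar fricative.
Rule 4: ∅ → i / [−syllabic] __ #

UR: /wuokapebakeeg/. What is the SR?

Rule 1 (post-nasal voicing): no segment meets the environment; /wuokapebakeeg/ is unchanged.
Rule 2 (intervocalic voicing): /k/ is a voiceless stop between vowels /o/ and /a/, so it voices to [g]. /p/ is a voiceless stop between vowels /a/ and /e/, so it voices to [b]. /k/ is a voiceless stop between vowels /a/ and /e/, so it voices to [g]. /wuokapebakeeg/ → wuogabebageeg.
Rule 3 (intervocalic spirantization): /b/ is a stop between vowels /a/ and /e/, so it spirantizes to the fricative [v]. /b/ is a stop between vowels /e/ and /a/, so it spirantizes to the fricative [v]. /wuogabebageeg/ → wuogavevageeg.
Rule 4 (final i-epenthesis): the form ends in the consonant /g/, so [i] is inserted word-finally. /wuogavevageeg/ → wuogavevageegi.

wuogavevageegi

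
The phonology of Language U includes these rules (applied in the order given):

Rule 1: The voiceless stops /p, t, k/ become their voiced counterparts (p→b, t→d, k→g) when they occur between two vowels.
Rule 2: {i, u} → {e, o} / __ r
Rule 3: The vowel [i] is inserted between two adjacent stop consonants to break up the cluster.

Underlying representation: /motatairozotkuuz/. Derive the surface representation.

Rule 1 (intervocalic voicing): /t/ is a voiceless stop between vowels /o/ and /a/, so it voices to [d]. /t/ is a voiceless stop between vowels /a/ and /a/, so it voices to [d]. /motatairozotkuuz/ → modadairozotkuuz.
Rule 2 (pre-rhotic lowering): /i/ is a high vowel immediately before /r/, so it lowers to [e]. /modadairozotkuuz/ → modadaerozotkuuz.
Rule 3 (stop-cluster i-epenthesis): /t/ and /k/ form a stop–stop cluster, so [i] is inserted between them. /modadaerozotkuuz/ → modadaerozotikuuz.

modadaerozotikuuz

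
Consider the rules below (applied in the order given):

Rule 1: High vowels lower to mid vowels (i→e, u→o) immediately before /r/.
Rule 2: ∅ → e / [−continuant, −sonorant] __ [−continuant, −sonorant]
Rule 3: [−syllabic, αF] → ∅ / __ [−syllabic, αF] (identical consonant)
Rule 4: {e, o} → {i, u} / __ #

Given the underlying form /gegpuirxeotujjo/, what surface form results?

gegepuerxeotuju

Rule 1 (pre-rhotic lowering): /i/ is a high vowel immediately before /r/, so it lowers to [e]. /gegpuirxeotujjo/ → gegpuerxeotujjo.
Rule 2 (stop-cluster e-epenthesis): /g/ and /p/ form a stop–stop cluster, so [e] is inserted between them. /gegpuerxeotujjo/ → gegepuerxeotujjo.
Rule 3 (degemination): /jj/ is a geminate; the first /j/ deletes. /gegepuerxeotujjo/ → gegepuerxeotujo.
Rule 4 (final vowel raising): /o/ is a mid vowel in word-final position, so it raises to [u]. /gegepuerxeotujo/ → gegepuerxeotuju.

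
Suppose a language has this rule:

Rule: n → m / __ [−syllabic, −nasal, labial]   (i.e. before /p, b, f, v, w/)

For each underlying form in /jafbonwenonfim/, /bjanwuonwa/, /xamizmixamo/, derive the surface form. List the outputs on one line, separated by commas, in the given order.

/jafbonwenonfim/: /n/ precedes the labial consonant /w/, so it assimilates in place to [m]. /n/ precedes the labial consonant /f/, so it assimilates in place to [m]. → [jafbomwenomfim].
/bjanwuonwa/: /n/ precedes the labial consonant /w/, so it assimilates in place to [m]. /n/ precedes the labial consonant /w/, so it assimilates in place to [m]. → [bjamwuomwa].
/xamizmixamo/: the rule's environment is not met; surfaces unchanged as [xamizmixamo].

jafbomwenomfim, bjamwuomwa, xamizmixamo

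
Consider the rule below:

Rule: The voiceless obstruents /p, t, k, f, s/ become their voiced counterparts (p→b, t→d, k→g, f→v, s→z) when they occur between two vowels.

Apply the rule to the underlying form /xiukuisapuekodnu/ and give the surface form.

/k/ is a voiceless obstruent between vowels /u/ and /u/, so it voices to [g].
/s/ is a voiceless obstruent between vowels /i/ and /a/, so it voices to [z].
/p/ is a voiceless obstruent between vowels /a/ and /u/, so it voices to [b].
/k/ is a voiceless obstruent between vowels /e/ and /o/, so it voices to [g].
Surface form: [xiuguizabuegodnu].

xiuguizabuegodnu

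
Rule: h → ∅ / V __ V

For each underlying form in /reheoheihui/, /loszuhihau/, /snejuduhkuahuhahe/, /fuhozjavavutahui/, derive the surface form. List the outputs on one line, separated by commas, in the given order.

reeoeiui, loszuiau, snejuduhkuauae, fuozjavavutaui

/reheoheihui/: /h/ occurs between vowels /e/ and /e/, so it deletes. /h/ occurs between vowels /o/ and /e/, so it deletes. /h/ occurs between vowels /i/ and /u/, so it deletes. → [reeoeiui].
/loszuhihau/: /h/ occurs between vowels /u/ and /i/, so it deletes. /h/ occurs between vowels /i/ and /a/, so it deletes. → [loszuiau].
/snejuduhkuahuhahe/: /h/ occurs between vowels /a/ and /u/, so it deletes. /h/ occurs between vowels /u/ and /a/, so it deletes. /h/ occurs between vowels /a/ and /e/, so it deletes. → [snejuduhkuauae].
/fuhozjavavutahui/: /h/ occurs between vowels /u/ and /o/, so it deletes. /h/ occurs between vowels /a/ and /u/, so it deletes. → [fuozjavavutaui].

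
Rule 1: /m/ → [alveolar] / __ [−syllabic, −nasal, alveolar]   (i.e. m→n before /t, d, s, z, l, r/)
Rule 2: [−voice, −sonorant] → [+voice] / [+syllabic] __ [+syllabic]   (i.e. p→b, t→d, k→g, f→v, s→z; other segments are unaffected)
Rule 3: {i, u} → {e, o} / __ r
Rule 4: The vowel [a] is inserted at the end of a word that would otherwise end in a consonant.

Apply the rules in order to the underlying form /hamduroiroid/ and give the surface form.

Rule 1 (nasal place assimilation): /m/ precedes the alveolar consonant /d/, so it assimilates in place to [n]. /hamduroiroid/ → handuroiroid.
Rule 2 (intervocalic voicing): no segment meets the environment; /handuroiroid/ is unchanged.
Rule 3 (pre-rhotic lowering): /u/ is a high vowel immediately before /r/, so it lowers to [o]. /i/ is a high vowel immediately before /r/, so it lowers to [e]. /handuroiroid/ → handoroeroid.
Rule 4 (final a-epenthesis): the form ends in the consonant /d/, so [a] is inserted word-finally. /handoroeroid/ → handoroeroida.

handoroeroida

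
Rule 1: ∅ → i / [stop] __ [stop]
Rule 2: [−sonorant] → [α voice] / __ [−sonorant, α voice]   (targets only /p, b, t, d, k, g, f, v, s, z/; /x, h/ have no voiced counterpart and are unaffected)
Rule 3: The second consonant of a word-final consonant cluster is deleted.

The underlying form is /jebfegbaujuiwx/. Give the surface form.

Rule 1 (stop-cluster i-epenthesis): /g/ and /b/ form a stop–stop cluster, so [i] is inserted between them. /jebfegbaujuiwx/ → jebfegibaujuiwx.
Rule 2 (regressive voicing assimilation): /b/ precedes the voiceless obstruent /f/, so it devoices to [p] by assimilation. /jebfegibaujuiwx/ → jepfegibaujuiwx.
Rule 3 (final cluster simplification): /x/ is the second consonant of a word-final cluster /wx/, so it deletes. /jepfegibaujuiwx/ → jepfegibaujuiw.

jepfegibaujuiw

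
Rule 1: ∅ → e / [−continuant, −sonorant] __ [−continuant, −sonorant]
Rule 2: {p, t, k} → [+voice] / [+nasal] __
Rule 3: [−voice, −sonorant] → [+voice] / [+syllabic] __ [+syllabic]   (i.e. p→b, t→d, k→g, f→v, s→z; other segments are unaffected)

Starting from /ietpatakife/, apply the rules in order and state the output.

Rule 1 (stop-cluster e-epenthesis): /t/ and /p/ form a stop–stop cluster, so [e] is inserted between them. /ietpatakife/ → ietepatakife.
Rule 2 (post-nasal voicing): no segment meets the environment; /ietepatakife/ is unchanged.
Rule 3 (intervocalic voicing): /t/ is a voiceless obstruent between vowels /e/ and /e/, so it voices to [d]. /p/ is a voiceless obstruent between vowels /e/ and /a/, so it voices to [b]. /t/ is a voiceless obstruent between vowels /a/ and /a/, so it voices to [d]. /k/ is a voiceless obstruent between vowels /a/ and /i/, so it voices to [g]. /f/ is a voiceless obstruent between vowels /i/ and /e/, so it voices to [v]. /ietepatakife/ → iedebadagive.

iedebadagive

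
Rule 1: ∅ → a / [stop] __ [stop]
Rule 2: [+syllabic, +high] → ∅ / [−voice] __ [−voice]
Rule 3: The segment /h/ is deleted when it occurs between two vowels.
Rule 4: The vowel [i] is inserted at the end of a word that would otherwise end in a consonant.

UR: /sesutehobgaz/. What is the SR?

sesteobagazi

Rule 1 (stop-cluster a-epenthesis): /b/ and /g/ form a stop–stop cluster, so [a] is inserted between them. /sesutehobgaz/ → sesutehobagaz.
Rule 2 (high vowel syncope): /u/ is a high vowel flanked by voiceless consonants /s/ and /t/, so it deletes. /sesutehobagaz/ → sestehobagaz.
Rule 3 (intervocalic h-deletion): /h/ occurs between vowels /e/ and /o/, so it deletes. /sestehobagaz/ → sesteobagaz.
Rule 4 (final i-epenthesis): the form ends in the consonant /z/, so [i] is inserted word-finally. /sesteobagaz/ → sesteobagazi.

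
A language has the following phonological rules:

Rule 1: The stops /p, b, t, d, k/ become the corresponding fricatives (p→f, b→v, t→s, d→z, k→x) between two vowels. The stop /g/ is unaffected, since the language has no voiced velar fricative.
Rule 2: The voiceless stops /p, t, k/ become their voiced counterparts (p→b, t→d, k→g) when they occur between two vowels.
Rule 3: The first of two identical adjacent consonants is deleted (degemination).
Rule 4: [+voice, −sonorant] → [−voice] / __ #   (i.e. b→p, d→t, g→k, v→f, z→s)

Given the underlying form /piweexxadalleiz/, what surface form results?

Rule 1 (intervocalic spirantization): /d/ is a stop between vowels /a/ and /a/, so it spirantizes to the fricative [z]. /piweexxadalleiz/ → piweexxazalleiz.
Rule 2 (intervocalic voicing): no segment meets the environment; /piweexxazalleiz/ is unchanged.
Rule 3 (degemination): /xx/ is a geminate; the first /x/ deletes. /ll/ is a geminate; the first /l/ deletes. /piweexxazalleiz/ → piweexazaleiz.
Rule 4 (final devoicing): /z/ is a voiced obstruent in word-final position, so it devoices to [s]. /piweexazaleiz/ → piweexazaleis.

piweexazaleis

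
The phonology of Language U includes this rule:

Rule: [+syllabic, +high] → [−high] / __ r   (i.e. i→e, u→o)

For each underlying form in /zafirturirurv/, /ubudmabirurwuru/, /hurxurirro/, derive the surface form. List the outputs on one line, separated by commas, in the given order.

/zafirturirurv/: /i/ is a high vowel immediately before /r/, so it lowers to [e]. /u/ is a high vowel immediately before /r/, so it lowers to [o]. /i/ is a high vowel immediately before /r/, so it lowers to [e]. /u/ is a high vowel immediately before /r/, so it lowers to [o]. → [zafertorerorv].
/ubudmabirurwuru/: /i/ is a high vowel immediately before /r/, so it lowers to [e]. /u/ is a high vowel immediately before /r/, so it lowers to [o]. /u/ is a high vowel immediately before /r/, so it lowers to [o]. → [ubudmaberorworu].
/hurxurirro/: /u/ is a high vowel immediately before /r/, so it lowers to [o]. /u/ is a high vowel immediately before /r/, so it lowers to [o]. /i/ is a high vowel immediately before /r/, so it lowers to [e]. → [horxorerro].

zafertorerorv, ubudmaberorworu, horxorerro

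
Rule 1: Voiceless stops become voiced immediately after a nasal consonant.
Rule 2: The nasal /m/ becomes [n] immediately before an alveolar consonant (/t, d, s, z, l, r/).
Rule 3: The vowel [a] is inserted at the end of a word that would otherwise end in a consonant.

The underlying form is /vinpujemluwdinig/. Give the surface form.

vinbujenluwdiniga

Rule 1 (post-nasal voicing): /p/ is a voiceless stop immediately after the nasal /n/, so it voices to [b]. /vinpujemluwdinig/ → vinbujemluwdinig.
Rule 2 (nasal place assimilation): /m/ precedes the alveolar consonant /l/, so it assimilates in place to [n]. /vinbujemluwdinig/ → vinbujenluwdinig.
Rule 3 (final a-epenthesis): the form ends in the consonant /g/, so [a] is inserted word-finally. /vinbujenluwdinig/ → vinbujenluwdiniga.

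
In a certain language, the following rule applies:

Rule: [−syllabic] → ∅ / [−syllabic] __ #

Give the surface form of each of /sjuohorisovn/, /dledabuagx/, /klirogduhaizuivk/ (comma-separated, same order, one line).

sjuohorisov, dledabuag, klirogduhaizuiv

/sjuohorisovn/: /n/ is the second consonant of a word-final cluster /vn/, so it deletes. → [sjuohorisov].
/dledabuagx/: /x/ is the second consonant of a word-final cluster /gx/, so it deletes. → [dledabuag].
/klirogduhaizuivk/: /k/ is the second consonant of a word-final cluster /vk/, so it deletes. → [klirogduhaizuiv].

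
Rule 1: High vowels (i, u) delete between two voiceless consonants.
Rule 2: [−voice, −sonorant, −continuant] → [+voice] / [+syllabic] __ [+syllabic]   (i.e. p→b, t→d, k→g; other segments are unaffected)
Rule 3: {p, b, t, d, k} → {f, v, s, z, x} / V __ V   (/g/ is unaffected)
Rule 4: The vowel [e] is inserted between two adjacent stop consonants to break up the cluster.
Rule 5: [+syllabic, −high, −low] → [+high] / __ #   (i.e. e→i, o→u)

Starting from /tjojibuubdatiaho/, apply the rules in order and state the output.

tjojivuubedaziahu

Rule 1 (high vowel syncope): no segment meets the environment; /tjojibuubdatiaho/ is unchanged.
Rule 2 (intervocalic voicing): /t/ is a voiceless stop between vowels /a/ and /i/, so it voices to [d]. /tjojibuubdatiaho/ → tjojibuubdadiaho.
Rule 3 (intervocalic spirantization): /b/ is a stop between vowels /i/ and /u/, so it spirantizes to the fricative [v]. /d/ is a stop between vowels /a/ and /i/, so it spirantizes to the fricative [z]. /tjojibuubdadiaho/ → tjojivuubdaziaho.
Rule 4 (stop-cluster e-epenthesis): /b/ and /d/ form a stop–stop cluster, so [e] is inserted between them. /tjojivuubdaziaho/ → tjojivuubedaziaho.
Rule 5 (final vowel raising): /o/ is a mid vowel in word-final position, so it raises to [u]. /tjojivuubedaziaho/ → tjojivuubedaziahu.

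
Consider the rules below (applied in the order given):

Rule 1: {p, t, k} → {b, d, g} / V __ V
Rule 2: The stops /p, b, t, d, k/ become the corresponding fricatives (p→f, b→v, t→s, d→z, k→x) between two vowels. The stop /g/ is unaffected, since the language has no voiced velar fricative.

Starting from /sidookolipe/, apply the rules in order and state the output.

sizoogolive

Rule 1 (intervocalic voicing): /k/ is a voiceless stop between vowels /o/ and /o/, so it voices to [g]. /p/ is a voiceless stop between vowels /i/ and /e/, so it voices to [b]. /sidookolipe/ → sidoogolibe.
Rule 2 (intervocalic spirantization): /d/ is a stop between vowels /i/ and /o/, so it spirantizes to the fricative [z]. /b/ is a stop between vowels /i/ and /e/, so it spirantizes to the fricative [v]. /sidoogolibe/ → sizoogolive.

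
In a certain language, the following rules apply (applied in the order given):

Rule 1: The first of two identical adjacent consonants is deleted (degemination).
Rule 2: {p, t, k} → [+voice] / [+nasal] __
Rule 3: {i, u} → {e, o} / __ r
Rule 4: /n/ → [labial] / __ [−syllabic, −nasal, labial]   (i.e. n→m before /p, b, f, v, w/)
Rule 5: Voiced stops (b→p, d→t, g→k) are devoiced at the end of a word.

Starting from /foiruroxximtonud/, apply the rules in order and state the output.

foeroroximdonut

Rule 1 (degemination): /xx/ is a geminate; the first /x/ deletes. /foiruroxximtonud/ → foiruroximtonud.
Rule 2 (post-nasal voicing): /t/ is a voiceless stop immediately after the nasal /m/, so it voices to [d]. /foiruroximtonud/ → foiruroximdonud.
Rule 3 (pre-rhotic lowering): /i/ is a high vowel immediately before /r/, so it lowers to [e]. /u/ is a high vowel immediately before /r/, so it lowers to [o]. /foiruroximdonud/ → foeroroximdonud.
Rule 4 (nasal place assimilation): no segment meets the environment; /foeroroximdonud/ is unchanged.
Rule 5 (final devoicing): /d/ is a voiced stop in word-final position, so it devoices to [t]. /foeroroximdonud/ → foeroroximdonut.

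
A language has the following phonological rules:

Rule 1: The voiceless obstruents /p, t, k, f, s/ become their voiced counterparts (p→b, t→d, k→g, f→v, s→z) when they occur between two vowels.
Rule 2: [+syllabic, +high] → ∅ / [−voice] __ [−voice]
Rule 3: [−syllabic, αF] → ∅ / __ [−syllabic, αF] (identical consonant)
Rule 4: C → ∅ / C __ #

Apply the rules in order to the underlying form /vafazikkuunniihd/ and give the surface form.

Rule 1 (intervocalic voicing): /f/ is a voiceless obstruent between vowels /a/ and /a/, so it voices to [v]. /vafazikkuunniihd/ → vavazikkuunniihd.
Rule 2 (high vowel syncope): no segment meets the environment; /vavazikkuunniihd/ is unchanged.
Rule 3 (degemination): /kk/ is a geminate; the first /k/ deletes. /nn/ is a geminate; the first /n/ deletes. /vavazikkuunniihd/ → vavazikuuniihd.
Rule 4 (final cluster simplification): /d/ is the second consonant of a word-final cluster /hd/, so it deletes. /vavazikuuniihd/ → vavazikuuniih.

vavazikuuniih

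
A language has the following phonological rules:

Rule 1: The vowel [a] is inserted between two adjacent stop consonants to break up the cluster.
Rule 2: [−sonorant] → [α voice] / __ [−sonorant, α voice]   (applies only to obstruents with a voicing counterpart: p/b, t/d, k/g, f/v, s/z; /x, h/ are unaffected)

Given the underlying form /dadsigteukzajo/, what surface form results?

Rule 1 (stop-cluster a-epenthesis): /g/ and /t/ form a stop–stop cluster, so [a] is inserted between them. /dadsigteukzajo/ → dadsigateukzajo.
Rule 2 (regressive voicing assimilation): /d/ precedes the voiceless obstruent /s/, so it devoices to [t] by assimilation. /k/ precedes the voiced obstruent /z/, so it voices to [g] by assimilation. /dadsigateukzajo/ → datsigateugzajo.

datsigateugzajo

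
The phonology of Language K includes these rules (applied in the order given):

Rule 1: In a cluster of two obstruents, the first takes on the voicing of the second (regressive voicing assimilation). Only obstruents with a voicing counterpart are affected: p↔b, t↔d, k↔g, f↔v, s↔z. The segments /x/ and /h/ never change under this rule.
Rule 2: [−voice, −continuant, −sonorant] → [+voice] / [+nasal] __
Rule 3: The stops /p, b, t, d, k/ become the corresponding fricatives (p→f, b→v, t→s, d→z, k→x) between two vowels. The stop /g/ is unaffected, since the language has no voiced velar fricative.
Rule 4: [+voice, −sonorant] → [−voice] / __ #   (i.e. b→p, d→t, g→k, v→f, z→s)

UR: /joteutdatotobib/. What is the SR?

Rule 1 (regressive voicing assimilation): /t/ precedes the voiced obstruent /d/, so it voices to [d] by assimilation. /joteutdatotobib/ → joteuddatotobib.
Rule 2 (post-nasal voicing): no segment meets the environment; /joteuddatotobib/ is unchanged.
Rule 3 (intervocalic spirantization): /t/ is a stop between vowels /o/ and /e/, so it spirantizes to the fricative [s]. /t/ is a stop between vowels /a/ and /o/, so it spirantizes to the fricative [s]. /t/ is a stop between vowels /o/ and /o/, so it spirantizes to the fricative [s]. /b/ is a stop between vowels /o/ and /i/, so it spirantizes to the fricative [v]. /joteuddatotobib/ → joseuddasosovib.
Rule 4 (final devoicing): /b/ is a voiced obstruent in word-final position, so it devoices to [p]. /joseuddasosovib/ → joseuddasosovip.

joseuddasosovip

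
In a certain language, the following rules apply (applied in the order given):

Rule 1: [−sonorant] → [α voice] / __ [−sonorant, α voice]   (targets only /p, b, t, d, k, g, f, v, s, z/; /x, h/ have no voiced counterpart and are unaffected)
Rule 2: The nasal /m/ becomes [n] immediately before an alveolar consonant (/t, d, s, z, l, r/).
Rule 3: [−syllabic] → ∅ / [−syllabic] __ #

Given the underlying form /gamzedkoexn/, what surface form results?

Rule 1 (regressive voicing assimilation): /d/ precedes the voiceless obstruent /k/, so it devoices to [t] by assimilation. /gamzedkoexn/ → gamzetkoexn.
Rule 2 (nasal place assimilation): /m/ precedes the alveolar consonant /z/, so it assimilates in place to [n]. /gamzetkoexn/ → ganzetkoexn.
Rule 3 (final cluster simplification): /n/ is the second consonant of a word-final cluster /xn/, so it deletes. /ganzetkoexn/ → ganzetkoex.

ganzetkoex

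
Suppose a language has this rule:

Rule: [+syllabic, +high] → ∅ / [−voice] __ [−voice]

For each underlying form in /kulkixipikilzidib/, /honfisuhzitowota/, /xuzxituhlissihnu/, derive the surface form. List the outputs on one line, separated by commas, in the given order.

/kulkixipikilzidib/: /i/ is a high vowel flanked by voiceless consonants /k/ and /x/, so it deletes. /i/ is a high vowel flanked by voiceless consonants /x/ and /p/, so it deletes. /i/ is a high vowel flanked by voiceless consonants /p/ and /k/, so it deletes. → [kulkxpkilzidib].
/honfisuhzitowota/: /i/ is a high vowel flanked by voiceless consonants /f/ and /s/, so it deletes. /u/ is a high vowel flanked by voiceless consonants /s/ and /h/, so it deletes. → [honfshzitowota].
/xuzxituhlissihnu/: /i/ is a high vowel flanked by voiceless consonants /x/ and /t/, so it deletes. /u/ is a high vowel flanked by voiceless consonants /t/ and /h/, so it deletes. /i/ is a high vowel flanked by voiceless consonants /s/ and /h/, so it deletes. → [xuzxthlisshnu].

kulkxpkilzidib, honfshzitowota, xuzxthlisshnu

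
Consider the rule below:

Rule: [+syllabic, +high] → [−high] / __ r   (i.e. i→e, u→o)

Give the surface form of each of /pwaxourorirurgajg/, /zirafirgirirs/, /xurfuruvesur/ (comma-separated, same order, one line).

/pwaxourorirurgajg/: /u/ is a high vowel immediately before /r/, so it lowers to [o]. /i/ is a high vowel immediately before /r/, so it lowers to [e]. /u/ is a high vowel immediately before /r/, so it lowers to [o]. → [pwaxoororerorgajg].
/zirafirgirirs/: /i/ is a high vowel immediately before /r/, so it lowers to [e]. /i/ is a high vowel immediately before /r/, so it lowers to [e]. /i/ is a high vowel immediately before /r/, so it lowers to [e]. /i/ is a high vowel immediately before /r/, so it lowers to [e]. → [zerafergerers].
/xurfuruvesur/: /u/ is a high vowel immediately before /r/, so it lowers to [o]. /u/ is a high vowel immediately before /r/, so it lowers to [o]. /u/ is a high vowel immediately before /r/, so it lowers to [o]. → [xorforuvesor].

pwaxoororerorgajg, zerafergerers, xorforuvesor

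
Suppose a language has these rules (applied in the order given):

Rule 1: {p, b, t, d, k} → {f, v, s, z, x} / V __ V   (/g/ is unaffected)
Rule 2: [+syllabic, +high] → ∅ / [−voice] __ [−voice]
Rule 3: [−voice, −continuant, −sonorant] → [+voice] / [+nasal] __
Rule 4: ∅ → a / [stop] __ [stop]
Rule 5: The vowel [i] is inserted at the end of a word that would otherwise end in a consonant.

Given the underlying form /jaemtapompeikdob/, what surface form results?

jaemdafombeikadobi

Rule 1 (intervocalic spirantization): /p/ is a stop between vowels /a/ and /o/, so it spirantizes to the fricative [f]. /jaemtapompeikdob/ → jaemtafompeikdob.
Rule 2 (high vowel syncope): no segment meets the environment; /jaemtafompeikdob/ is unchanged.
Rule 3 (post-nasal voicing): /t/ is a voiceless stop immediately after the nasal /m/, so it voices to [d]. /p/ is a voiceless stop immediately after the nasal /m/, so it voices to [b]. /jaemtafompeikdob/ → jaemdafombeikdob.
Rule 4 (stop-cluster a-epenthesis): /k/ and /d/ form a stop–stop cluster, so [a] is inserted between them. /jaemdafombeikdob/ → jaemdafombeikadob.
Rule 5 (final i-epenthesis): the form ends in the consonant /b/, so [i] is inserted word-finally. /jaemdafombeikadob/ → jaemdafombeikadobi.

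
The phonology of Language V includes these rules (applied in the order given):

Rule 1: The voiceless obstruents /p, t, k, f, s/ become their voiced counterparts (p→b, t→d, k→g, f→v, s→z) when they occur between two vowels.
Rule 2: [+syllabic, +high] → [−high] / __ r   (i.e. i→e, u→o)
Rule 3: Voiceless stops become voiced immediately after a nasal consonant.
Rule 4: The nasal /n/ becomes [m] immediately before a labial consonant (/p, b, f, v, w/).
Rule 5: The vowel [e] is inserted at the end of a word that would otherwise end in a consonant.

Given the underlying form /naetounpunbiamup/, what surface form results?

Rule 1 (intervocalic voicing): /t/ is a voiceless obstruent between vowels /e/ and /o/, so it voices to [d]. /naetounpunbiamup/ → naedounpunbiamup.
Rule 2 (pre-rhotic lowering): no segment meets the environment; /naedounpunbiamup/ is unchanged.
Rule 3 (post-nasal voicing): /p/ is a voiceless stop immediately after the nasal /n/, so it voices to [b]. /naedounpunbiamup/ → naedounbunbiamup.
Rule 4 (nasal place assimilation): /n/ precedes the labial consonant /b/, so it assimilates in place to [m]. /n/ precedes the labial consonant /b/, so it assimilates in place to [m]. /naedounbunbiamup/ → naedoumbumbiamup.
Rule 5 (final e-epenthesis): the form ends in the consonant /p/, so [e] is inserted word-finally. /naedoumbumbiamup/ → naedoumbumbiamupe.

naedoumbumbiamupe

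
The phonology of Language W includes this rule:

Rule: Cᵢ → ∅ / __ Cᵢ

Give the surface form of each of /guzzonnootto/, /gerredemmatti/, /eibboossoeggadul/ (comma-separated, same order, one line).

guzonooto, geredemati, eiboosoegadul

/guzzonnootto/: /zz/ is a geminate; the first /z/ deletes. /nn/ is a geminate; the first /n/ deletes. /tt/ is a geminate; the first /t/ deletes. → [guzonooto].
/gerredemmatti/: /rr/ is a geminate; the first /r/ deletes. /mm/ is a geminate; the first /m/ deletes. /tt/ is a geminate; the first /t/ deletes. → [geredemati].
/eibboossoeggadul/: /bb/ is a geminate; the first /b/ deletes. /ss/ is a geminate; the first /s/ deletes. /gg/ is a geminate; the first /g/ deletes. → [eiboosoegadul].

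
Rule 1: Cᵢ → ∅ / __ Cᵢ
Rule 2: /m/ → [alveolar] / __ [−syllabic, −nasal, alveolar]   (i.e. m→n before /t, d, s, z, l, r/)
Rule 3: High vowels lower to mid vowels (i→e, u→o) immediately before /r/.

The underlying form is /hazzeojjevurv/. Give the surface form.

Rule 1 (degemination): /zz/ is a geminate; the first /z/ deletes. /jj/ is a geminate; the first /j/ deletes. /hazzeojjevurv/ → hazeojevurv.
Rule 2 (nasal place assimilation): no segment meets the environment; /hazeojevurv/ is unchanged.
Rule 3 (pre-rhotic lowering): /u/ is a high vowel immediately before /r/, so it lowers to [o]. /hazeojevurv/ → hazeojevorv.

hazeojevorv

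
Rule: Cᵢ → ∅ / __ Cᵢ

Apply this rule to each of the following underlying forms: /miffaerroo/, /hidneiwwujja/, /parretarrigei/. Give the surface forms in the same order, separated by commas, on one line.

mifaeroo, hidneiwuja, paretarigei

/miffaerroo/: /ff/ is a geminate; the first /f/ deletes. /rr/ is a geminate; the first /r/ deletes. → [mifaeroo].
/hidneiwwujja/: /ww/ is a geminate; the first /w/ deletes. /jj/ is a geminate; the first /j/ deletes. → [hidneiwuja].
/parretarrigei/: /rr/ is a geminate; the first /r/ deletes. /rr/ is a geminate; the first /r/ deletes. → [paretarigei].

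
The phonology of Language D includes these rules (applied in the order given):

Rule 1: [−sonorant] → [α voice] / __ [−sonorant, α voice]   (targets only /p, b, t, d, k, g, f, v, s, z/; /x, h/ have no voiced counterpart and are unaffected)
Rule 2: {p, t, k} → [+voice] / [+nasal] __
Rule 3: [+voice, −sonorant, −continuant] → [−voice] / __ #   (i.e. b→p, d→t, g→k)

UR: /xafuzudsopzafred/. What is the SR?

xafuzutsobzafret

Rule 1 (regressive voicing assimilation): /d/ precedes the voiceless obstruent /s/, so it devoices to [t] by assimilation. /p/ precedes the voiced obstruent /z/, so it voices to [b] by assimilation. /xafuzudsopzafred/ → xafuzutsobzafred.
Rule 2 (post-nasal voicing): no segment meets the environment; /xafuzutsobzafred/ is unchanged.
Rule 3 (final devoicing): /d/ is a voiced stop in word-final position, so it devoices to [t]. /xafuzutsobzafred/ → xafuzutsobzafret.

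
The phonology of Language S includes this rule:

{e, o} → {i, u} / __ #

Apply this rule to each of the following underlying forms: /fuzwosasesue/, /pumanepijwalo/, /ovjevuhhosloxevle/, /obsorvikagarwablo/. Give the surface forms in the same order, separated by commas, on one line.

/fuzwosasesue/: /e/ is a mid vowel in word-final position, so it raises to [i]. → [fuzwosasesui].
/pumanepijwalo/: /o/ is a mid vowel in word-final position, so it raises to [u]. → [pumanepijwalu].
/ovjevuhhosloxevle/: /e/ is a mid vowel in word-final position, so it raises to [i]. → [ovjevuhhosloxevli].
/obsorvikagarwablo/: /o/ is a mid vowel in word-final position, so it raises to [u]. → [obsorvikagarwablu].

fuzwosasesui, pumanepijwalu, ovjevuhhosloxevli, obsorvikagarwablu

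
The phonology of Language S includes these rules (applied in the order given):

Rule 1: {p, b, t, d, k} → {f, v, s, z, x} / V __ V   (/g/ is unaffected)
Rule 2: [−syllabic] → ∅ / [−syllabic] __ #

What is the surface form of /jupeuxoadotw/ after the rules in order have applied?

Rule 1 (intervocalic spirantization): /p/ is a stop between vowels /u/ and /e/, so it spirantizes to the fricative [f]. /d/ is a stop between vowels /a/ and /o/, so it spirantizes to the fricative [z]. /jupeuxoadotw/ → jufeuxoazotw.
Rule 2 (final cluster simplification): /w/ is the second consonant of a word-final cluster /tw/, so it deletes. /jufeuxoazotw/ → jufeuxoazot.

jufeuxoazot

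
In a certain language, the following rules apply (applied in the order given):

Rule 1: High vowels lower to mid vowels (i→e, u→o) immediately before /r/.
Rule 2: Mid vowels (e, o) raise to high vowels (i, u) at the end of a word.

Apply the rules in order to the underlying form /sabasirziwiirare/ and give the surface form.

Rule 1 (pre-rhotic lowering): /i/ is a high vowel immediately before /r/, so it lowers to [e]. /i/ is a high vowel immediately before /r/, so it lowers to [e]. /sabasirziwiirare/ → sabaserziwierare.
Rule 2 (final vowel raising): /e/ is a mid vowel in word-final position, so it raises to [i]. /sabaserziwierare/ → sabaserziwierari.

sabaserziwierari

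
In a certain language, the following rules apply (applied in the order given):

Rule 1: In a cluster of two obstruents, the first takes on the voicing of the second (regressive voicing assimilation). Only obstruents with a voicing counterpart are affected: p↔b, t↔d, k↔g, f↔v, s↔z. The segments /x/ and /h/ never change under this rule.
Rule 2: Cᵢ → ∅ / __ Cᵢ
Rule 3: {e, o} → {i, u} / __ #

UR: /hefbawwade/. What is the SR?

Rule 1 (regressive voicing assimilation): /f/ precedes the voiced obstruent /b/, so it voices to [v] by assimilation. /hefbawwade/ → hevbawwade.
Rule 2 (degemination): /ww/ is a geminate; the first /w/ deletes. /hevbawwade/ → hevbawade.
Rule 3 (final vowel raising): /e/ is a mid vowel in word-final position, so it raises to [i]. /hevbawade/ → hevbawadi.

hevbawadi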